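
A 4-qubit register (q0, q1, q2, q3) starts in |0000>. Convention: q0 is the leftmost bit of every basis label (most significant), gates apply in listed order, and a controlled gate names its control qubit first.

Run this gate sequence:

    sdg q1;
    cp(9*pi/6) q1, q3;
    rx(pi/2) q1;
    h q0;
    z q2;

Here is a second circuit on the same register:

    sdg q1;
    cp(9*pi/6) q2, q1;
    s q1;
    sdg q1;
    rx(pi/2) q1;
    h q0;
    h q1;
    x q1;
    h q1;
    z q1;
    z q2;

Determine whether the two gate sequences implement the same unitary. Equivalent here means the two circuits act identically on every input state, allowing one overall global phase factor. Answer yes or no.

No: there is an input state on which the two circuits produce genuinely different outputs (not merely differing by a phase).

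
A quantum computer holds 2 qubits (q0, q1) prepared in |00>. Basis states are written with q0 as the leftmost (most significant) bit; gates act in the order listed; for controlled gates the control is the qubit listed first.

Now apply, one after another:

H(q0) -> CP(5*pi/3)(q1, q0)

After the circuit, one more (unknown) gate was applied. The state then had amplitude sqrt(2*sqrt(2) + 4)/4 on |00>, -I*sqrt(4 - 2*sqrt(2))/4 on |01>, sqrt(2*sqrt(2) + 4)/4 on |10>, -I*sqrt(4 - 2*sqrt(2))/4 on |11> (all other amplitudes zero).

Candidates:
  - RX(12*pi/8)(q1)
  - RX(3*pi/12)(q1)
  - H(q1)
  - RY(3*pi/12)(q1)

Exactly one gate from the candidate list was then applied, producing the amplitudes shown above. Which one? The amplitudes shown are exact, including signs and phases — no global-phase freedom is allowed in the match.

The applied gate was RX(3*pi/12)(q1).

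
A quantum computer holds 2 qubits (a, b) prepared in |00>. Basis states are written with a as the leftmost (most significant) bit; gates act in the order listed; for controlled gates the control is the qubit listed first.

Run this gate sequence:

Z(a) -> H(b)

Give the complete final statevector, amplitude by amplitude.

After the circuit, the state carries amplitude sqrt(2)/2 on |00>, sqrt(2)/2 on |01>, 0 on |10>, 0 on |11>.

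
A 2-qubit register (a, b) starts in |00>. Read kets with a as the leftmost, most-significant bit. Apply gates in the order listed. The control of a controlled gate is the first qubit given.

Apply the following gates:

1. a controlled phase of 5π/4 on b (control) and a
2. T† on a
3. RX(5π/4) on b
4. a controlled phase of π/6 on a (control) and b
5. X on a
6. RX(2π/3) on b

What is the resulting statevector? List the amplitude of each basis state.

The resulting statevector has amplitude 0 on |00>, 0 on |01>, -sqrt(3*sqrt(2) + 6)/4 - sqrt(2 - sqrt(2))/4 on |10>, -I*sqrt(sqrt(2) + 2)/4 + I*sqrt(6 - 3*sqrt(2))/4 on |11>.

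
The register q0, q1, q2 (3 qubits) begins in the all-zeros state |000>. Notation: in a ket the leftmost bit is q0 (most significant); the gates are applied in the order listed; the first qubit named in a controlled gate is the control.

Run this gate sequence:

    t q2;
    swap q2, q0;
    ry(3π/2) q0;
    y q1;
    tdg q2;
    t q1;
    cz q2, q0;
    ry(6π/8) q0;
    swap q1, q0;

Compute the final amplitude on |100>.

The amplitude on |100> is sqrt(2)*(-sqrt(sqrt(2) + 2) - sqrt(2 - sqrt(2)))*exp(3*I*pi/4)/4.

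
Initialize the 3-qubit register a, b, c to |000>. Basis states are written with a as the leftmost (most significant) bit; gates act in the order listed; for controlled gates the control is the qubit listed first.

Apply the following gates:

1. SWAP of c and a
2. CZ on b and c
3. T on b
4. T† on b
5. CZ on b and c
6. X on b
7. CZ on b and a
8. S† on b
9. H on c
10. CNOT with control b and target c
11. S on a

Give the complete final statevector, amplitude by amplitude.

After the circuit, the state carries amplitude -sqrt(2)*I/2 on |010>, -sqrt(2)*I/2 on |011>, and 0 on every other basis state.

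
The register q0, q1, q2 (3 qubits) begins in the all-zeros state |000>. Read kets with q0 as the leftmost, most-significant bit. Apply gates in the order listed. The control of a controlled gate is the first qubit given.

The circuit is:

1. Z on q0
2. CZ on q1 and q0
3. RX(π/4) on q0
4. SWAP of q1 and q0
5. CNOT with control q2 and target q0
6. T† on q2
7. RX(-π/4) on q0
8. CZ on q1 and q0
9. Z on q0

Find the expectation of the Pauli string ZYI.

In the final state, ZYI has expectation -sqrt(2)/2.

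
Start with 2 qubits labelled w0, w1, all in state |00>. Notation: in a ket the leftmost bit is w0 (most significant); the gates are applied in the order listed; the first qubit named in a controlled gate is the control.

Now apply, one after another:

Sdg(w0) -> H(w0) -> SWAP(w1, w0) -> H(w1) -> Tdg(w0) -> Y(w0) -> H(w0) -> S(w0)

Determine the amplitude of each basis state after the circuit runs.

The final amplitudes are sqrt(2)*I/2 on |00>, 0 on |01>, sqrt(2)/2 on |10>, 0 on |11>.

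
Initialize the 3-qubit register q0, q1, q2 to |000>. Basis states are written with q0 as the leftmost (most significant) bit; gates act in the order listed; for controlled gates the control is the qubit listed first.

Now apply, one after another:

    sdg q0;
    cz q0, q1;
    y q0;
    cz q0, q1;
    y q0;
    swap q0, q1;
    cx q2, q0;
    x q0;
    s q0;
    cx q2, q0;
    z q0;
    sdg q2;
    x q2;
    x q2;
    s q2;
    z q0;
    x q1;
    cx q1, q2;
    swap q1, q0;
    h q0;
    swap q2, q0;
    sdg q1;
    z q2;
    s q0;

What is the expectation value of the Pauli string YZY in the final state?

The expectation value of YZY is 0. Key observation: gates 11-16 undo each other exactly, leaving only the rest of the circuit to track.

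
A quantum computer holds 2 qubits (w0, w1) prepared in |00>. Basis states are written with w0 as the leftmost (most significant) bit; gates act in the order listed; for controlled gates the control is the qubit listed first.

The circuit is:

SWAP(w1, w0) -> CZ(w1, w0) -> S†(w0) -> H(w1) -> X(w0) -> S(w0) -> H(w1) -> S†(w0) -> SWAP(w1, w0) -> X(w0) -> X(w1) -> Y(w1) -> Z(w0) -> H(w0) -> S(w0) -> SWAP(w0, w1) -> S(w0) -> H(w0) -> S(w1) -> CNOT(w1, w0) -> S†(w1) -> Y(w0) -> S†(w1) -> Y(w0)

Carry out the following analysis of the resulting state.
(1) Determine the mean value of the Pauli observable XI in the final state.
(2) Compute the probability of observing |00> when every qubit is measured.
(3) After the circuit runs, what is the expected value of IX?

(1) The expectation value of XI is -1.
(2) The probability of measuring |00> is 1/4.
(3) The observable IX averages to 1.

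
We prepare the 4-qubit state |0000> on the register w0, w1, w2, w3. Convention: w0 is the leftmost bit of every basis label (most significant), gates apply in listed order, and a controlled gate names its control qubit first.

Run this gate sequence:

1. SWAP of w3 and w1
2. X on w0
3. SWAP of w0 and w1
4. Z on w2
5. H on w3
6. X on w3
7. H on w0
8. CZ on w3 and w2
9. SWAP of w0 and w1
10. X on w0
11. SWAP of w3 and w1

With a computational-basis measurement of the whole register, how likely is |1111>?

A full measurement returns |1111> with probability 0.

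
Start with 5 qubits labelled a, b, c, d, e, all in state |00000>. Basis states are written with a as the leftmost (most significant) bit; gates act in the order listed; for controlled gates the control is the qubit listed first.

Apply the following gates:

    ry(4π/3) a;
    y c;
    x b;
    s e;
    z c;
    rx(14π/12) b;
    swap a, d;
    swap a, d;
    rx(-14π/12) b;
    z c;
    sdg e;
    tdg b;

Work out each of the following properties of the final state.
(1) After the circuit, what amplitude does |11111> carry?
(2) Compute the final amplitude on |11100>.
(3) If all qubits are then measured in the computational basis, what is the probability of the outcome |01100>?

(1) The final state's coefficient on |11111> equals 0. Key observation: gates 4-11 undo each other exactly, leaving only the rest of the circuit to track.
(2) The amplitude on |11100> is sqrt(3)*exp(I*pi/4)/2.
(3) The probability of measuring |01100> is 1/4.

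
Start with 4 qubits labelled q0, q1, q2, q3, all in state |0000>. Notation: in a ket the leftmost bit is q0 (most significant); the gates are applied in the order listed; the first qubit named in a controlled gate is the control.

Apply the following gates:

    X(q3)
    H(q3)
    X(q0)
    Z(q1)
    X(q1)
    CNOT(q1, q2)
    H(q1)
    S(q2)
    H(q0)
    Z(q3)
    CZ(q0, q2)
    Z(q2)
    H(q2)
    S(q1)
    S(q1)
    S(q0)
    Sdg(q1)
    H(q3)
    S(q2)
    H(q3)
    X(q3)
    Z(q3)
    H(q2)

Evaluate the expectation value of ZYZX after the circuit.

In the final state, ZYZX has expectation 0.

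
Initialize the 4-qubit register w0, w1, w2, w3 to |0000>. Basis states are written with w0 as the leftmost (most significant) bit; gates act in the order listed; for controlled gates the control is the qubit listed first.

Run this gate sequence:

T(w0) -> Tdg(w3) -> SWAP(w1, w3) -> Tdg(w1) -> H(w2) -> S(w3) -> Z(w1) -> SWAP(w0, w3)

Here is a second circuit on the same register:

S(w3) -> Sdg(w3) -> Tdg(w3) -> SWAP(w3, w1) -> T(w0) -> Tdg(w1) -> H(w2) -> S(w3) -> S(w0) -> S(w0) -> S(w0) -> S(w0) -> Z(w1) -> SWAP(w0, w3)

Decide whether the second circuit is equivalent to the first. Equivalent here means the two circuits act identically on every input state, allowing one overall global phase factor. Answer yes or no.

Yes — the two circuits implement the same unitary up to a global phase.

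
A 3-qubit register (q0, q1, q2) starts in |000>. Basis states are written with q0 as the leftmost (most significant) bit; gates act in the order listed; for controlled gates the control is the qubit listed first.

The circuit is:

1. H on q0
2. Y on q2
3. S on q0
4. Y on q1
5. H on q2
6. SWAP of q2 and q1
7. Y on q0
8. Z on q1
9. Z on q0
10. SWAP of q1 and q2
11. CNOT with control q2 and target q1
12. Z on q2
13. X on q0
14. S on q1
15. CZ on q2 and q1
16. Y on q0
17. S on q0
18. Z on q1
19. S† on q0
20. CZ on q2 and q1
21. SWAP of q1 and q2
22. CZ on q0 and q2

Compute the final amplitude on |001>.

|001> carries amplitude 1/2 in the final state.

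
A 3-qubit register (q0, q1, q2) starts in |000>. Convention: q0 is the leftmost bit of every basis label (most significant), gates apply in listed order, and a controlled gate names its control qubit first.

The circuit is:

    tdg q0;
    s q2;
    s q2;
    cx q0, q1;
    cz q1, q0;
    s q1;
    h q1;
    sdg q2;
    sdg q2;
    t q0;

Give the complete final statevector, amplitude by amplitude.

The final amplitudes are sqrt(2)/2 on |000>, sqrt(2)/2 on |010>, and 0 on every other basis state.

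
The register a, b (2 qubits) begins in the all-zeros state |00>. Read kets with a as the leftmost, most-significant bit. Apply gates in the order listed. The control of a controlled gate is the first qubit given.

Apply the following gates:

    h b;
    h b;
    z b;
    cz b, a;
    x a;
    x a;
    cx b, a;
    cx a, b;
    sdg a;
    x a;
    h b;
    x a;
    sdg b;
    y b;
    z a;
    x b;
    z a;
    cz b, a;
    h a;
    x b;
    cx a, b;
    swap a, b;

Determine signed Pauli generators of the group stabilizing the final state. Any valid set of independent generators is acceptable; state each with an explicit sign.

One valid set of independent stabilizer generators is -YZ, -ZY (any independent generating set of the same group is equally correct).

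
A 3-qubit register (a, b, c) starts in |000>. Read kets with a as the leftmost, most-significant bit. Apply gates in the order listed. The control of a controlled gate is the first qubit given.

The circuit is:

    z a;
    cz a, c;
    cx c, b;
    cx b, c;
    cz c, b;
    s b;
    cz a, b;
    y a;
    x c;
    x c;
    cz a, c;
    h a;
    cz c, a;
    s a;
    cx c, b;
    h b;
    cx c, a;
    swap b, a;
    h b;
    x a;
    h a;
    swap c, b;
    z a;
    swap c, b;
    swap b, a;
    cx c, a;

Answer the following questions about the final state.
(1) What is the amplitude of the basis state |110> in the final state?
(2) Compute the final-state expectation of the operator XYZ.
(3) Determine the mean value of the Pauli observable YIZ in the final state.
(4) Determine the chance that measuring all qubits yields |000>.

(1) The amplitude on |110> is 0.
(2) The expectation value of XYZ is 0.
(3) The observable YIZ averages to 1.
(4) The probability of measuring |000> is 1/2.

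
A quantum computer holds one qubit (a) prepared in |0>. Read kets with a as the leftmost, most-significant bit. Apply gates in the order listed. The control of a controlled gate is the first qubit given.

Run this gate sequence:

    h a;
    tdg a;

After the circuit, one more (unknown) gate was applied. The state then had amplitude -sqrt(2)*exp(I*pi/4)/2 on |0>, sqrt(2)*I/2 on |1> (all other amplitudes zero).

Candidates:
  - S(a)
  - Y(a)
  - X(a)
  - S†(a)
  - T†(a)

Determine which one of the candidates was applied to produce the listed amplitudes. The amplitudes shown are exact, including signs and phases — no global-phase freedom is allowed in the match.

The applied gate was Y(a).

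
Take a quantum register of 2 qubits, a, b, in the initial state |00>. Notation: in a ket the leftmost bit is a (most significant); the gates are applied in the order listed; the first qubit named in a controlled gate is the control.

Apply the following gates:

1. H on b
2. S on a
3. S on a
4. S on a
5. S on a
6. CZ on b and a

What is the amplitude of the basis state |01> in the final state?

The final state's coefficient on |01> equals sqrt(2)/2. Key observation: steps 2-5 multiply out to the identity, so the circuit reduces to the remaining gates.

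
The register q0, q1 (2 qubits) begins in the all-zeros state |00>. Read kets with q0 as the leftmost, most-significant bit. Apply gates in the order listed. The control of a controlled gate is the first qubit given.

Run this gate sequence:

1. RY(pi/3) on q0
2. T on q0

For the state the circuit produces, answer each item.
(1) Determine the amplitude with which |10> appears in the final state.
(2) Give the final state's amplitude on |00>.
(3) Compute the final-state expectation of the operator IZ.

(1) |10> carries amplitude exp(I*pi/4)/2 in the final state.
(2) |00> carries amplitude sqrt(3)/2 in the final state.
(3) The observable IZ averages to 1.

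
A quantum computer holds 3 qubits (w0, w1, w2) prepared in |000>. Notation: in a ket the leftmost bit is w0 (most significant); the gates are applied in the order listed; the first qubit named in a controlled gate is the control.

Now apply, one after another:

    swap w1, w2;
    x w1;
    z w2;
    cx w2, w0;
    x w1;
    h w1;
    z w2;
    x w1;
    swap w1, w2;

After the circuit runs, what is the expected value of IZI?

In the final state, IZI has expectation 1.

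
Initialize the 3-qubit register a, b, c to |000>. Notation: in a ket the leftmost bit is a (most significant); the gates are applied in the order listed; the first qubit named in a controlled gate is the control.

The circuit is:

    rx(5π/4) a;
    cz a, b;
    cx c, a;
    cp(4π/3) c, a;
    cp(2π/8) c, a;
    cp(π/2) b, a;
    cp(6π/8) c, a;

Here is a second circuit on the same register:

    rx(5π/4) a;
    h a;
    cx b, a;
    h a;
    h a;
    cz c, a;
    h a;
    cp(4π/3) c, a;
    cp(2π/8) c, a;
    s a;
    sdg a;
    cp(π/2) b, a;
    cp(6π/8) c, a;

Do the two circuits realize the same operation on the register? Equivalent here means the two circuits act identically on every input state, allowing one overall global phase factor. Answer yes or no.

Yes — the two circuits implement the same unitary up to a global phase.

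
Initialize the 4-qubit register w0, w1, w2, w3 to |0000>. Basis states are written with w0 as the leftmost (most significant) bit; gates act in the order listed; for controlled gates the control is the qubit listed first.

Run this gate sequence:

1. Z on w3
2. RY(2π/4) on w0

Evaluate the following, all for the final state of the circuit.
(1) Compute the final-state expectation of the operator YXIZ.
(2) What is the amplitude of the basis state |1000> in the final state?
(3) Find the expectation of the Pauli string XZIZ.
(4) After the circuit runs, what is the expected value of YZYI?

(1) The observable YXIZ averages to 0.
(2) The final state's coefficient on |1000> equals sqrt(2)/2.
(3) The expectation value of XZIZ is 1.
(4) In the final state, YZYI has expectation 0.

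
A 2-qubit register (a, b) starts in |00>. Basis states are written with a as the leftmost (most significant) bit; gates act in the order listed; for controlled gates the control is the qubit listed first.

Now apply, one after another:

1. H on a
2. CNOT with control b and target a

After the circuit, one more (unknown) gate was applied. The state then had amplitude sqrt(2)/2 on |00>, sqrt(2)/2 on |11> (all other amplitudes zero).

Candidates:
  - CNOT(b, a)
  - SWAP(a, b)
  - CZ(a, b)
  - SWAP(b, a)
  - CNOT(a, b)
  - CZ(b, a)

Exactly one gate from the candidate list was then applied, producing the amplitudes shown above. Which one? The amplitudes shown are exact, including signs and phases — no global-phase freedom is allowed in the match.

The applied gate was CNOT(a, b).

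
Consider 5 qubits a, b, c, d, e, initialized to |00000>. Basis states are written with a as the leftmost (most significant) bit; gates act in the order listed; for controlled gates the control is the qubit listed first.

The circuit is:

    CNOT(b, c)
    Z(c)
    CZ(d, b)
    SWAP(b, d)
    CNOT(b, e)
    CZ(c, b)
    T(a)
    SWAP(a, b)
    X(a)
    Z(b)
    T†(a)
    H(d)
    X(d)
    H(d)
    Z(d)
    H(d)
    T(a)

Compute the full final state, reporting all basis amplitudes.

The final amplitudes are sqrt(2)/2 on |10000>, sqrt(2)/2 on |10010>, and 0 on every other basis state.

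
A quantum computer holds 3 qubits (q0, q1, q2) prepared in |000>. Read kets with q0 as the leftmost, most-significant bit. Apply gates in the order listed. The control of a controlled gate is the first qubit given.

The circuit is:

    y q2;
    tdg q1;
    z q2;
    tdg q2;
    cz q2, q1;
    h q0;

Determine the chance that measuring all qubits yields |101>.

Outcome |101> occurs with probability 1/2.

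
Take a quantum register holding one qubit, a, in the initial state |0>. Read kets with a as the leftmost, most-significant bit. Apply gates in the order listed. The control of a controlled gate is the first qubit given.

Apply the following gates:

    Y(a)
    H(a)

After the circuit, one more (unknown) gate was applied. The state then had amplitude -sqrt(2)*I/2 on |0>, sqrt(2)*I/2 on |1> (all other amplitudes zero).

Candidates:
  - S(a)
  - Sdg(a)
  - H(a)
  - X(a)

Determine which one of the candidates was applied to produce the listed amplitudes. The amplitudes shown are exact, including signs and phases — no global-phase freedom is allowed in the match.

The applied gate was X(a).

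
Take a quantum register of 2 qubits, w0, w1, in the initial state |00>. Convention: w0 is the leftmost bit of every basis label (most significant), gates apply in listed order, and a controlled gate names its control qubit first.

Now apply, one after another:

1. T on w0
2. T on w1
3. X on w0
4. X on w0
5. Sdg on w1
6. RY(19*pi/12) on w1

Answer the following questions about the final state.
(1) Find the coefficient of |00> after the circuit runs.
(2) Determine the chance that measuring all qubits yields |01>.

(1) The amplitude on |00> is -sqrt(sqrt(2) + 2)/4 - sqrt(6 - 3*sqrt(2))/4. Key observation: the block from step 3 through step 4 cancels to the identity and can be dropped.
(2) The probability of measuring |01> is -sqrt(6)/8 + sqrt(2)/8 + 1/2.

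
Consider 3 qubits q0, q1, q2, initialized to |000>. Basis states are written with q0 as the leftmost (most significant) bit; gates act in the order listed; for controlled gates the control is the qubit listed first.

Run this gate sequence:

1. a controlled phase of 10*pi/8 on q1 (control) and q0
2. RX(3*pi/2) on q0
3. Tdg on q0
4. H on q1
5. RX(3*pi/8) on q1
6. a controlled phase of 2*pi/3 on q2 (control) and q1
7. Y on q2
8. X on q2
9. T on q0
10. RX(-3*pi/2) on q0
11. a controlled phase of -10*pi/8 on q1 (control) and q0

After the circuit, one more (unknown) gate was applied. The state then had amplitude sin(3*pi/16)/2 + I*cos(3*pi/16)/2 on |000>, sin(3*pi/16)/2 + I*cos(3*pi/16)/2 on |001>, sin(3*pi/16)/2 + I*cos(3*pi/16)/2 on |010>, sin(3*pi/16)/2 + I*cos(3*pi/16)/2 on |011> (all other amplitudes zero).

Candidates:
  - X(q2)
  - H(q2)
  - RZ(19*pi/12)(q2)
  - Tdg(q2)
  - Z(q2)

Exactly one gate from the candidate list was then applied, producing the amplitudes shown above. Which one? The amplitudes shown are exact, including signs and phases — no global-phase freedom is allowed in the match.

The applied gate was H(q2).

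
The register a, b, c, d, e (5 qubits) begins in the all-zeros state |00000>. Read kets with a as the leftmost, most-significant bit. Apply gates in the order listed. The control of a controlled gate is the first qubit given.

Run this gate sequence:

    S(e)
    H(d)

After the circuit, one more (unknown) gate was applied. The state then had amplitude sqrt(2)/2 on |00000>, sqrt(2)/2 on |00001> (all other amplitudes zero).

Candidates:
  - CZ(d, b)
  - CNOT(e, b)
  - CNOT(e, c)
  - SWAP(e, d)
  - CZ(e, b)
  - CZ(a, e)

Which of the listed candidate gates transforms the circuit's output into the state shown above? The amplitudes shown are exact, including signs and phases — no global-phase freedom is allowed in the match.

The applied gate was SWAP(e, d).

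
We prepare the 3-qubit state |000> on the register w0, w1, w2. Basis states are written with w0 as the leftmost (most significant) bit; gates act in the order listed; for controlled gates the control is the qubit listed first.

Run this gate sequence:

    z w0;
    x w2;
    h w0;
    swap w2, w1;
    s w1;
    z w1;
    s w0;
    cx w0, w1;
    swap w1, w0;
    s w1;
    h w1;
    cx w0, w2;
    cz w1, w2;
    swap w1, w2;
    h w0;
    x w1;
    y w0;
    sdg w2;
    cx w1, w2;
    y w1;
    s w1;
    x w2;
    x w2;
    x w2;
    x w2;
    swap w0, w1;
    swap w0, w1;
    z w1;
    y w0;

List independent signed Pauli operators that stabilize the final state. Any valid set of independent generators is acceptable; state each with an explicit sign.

The final state is stabilized by the group generated by +XZI, -ZXZ, -IZY; other independent generating sets are equally valid. Key observation: the block from step 22 through step 25 cancels to the identity and can be dropped.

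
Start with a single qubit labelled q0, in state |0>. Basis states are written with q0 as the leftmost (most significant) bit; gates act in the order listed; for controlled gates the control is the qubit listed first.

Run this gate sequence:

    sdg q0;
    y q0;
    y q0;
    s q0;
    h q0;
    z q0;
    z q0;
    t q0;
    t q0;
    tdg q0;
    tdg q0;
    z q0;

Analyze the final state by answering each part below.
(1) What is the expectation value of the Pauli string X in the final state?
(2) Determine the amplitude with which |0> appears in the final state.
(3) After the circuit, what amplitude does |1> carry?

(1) The expectation value of X is -1. Key observation: the block from step 1 through step 4 cancels to the identity and can be dropped.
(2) The final state's coefficient on |0> equals sqrt(2)/2.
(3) |1> carries amplitude -sqrt(2)/2 in the final state.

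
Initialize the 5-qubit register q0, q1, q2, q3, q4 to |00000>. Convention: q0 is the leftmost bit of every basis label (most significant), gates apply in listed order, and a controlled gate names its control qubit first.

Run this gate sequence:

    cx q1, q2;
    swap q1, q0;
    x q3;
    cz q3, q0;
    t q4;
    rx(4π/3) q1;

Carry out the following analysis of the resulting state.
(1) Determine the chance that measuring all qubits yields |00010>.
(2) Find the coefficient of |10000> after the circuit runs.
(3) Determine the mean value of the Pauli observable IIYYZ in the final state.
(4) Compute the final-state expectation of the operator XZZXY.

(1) The probability of measuring |00010> is 1/4.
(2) |10000> carries amplitude 0 in the final state.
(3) In the final state, IIYYZ has expectation 0.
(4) In the final state, XZZXY has expectation 0.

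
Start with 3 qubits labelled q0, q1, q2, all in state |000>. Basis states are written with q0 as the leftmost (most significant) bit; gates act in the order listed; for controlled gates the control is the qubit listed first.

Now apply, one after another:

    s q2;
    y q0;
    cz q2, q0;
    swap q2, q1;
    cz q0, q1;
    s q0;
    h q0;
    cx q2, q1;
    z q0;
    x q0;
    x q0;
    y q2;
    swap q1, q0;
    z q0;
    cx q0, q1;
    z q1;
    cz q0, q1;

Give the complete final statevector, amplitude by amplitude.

After the circuit, the state carries amplitude -sqrt(2)*I/2 on |001>, sqrt(2)*I/2 on |011>, and 0 on every other basis state.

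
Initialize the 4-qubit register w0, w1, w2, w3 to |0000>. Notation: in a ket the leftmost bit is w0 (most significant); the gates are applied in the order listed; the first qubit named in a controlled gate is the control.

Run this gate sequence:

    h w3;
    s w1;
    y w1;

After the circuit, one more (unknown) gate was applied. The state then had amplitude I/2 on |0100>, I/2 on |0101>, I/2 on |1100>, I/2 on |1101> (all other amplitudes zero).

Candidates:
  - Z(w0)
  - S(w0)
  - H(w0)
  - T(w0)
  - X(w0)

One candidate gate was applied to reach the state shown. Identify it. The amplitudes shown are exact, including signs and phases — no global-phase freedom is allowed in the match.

The unique candidate consistent with the amplitudes is H(w0).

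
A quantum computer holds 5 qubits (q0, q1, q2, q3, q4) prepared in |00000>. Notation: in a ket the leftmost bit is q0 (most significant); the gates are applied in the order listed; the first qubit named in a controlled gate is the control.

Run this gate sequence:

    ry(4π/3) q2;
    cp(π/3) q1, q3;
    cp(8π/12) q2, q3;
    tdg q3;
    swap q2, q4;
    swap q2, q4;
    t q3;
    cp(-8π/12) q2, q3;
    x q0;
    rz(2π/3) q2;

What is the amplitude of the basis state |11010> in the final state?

|11010> carries amplitude 0 in the final state. Key observation: steps 3-8 multiply out to the identity, so the circuit reduces to the remaining gates.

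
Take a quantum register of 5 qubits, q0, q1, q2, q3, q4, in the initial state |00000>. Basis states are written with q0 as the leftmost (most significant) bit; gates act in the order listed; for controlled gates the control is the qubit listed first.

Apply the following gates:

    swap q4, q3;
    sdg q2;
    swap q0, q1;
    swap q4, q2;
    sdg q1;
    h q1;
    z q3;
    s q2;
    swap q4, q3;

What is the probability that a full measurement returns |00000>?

The probability of measuring |00000> is 1/2.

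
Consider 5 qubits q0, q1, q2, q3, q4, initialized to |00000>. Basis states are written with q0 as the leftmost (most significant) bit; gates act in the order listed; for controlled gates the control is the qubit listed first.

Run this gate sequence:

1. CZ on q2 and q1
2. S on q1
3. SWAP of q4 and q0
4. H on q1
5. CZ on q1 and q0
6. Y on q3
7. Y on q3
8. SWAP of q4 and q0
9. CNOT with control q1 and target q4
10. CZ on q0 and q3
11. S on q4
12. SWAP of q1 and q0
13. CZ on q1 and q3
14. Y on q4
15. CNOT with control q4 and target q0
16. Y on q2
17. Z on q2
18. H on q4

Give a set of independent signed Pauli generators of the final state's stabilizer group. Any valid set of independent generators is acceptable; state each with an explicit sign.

One valid set of independent stabilizer generators is -IIIIY, -ZIIII, +IZIII, -IIZII, +IIIZI (any independent generating set of the same group is equally correct).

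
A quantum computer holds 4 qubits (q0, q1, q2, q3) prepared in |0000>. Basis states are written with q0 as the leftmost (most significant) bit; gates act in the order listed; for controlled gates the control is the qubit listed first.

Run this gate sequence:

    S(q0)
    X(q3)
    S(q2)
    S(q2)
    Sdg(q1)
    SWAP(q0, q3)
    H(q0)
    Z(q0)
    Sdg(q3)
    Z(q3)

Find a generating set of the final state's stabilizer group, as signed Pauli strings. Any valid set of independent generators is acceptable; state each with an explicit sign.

The final state is stabilized by the group generated by +XIII, +IZII, +IIZI, +IIIZ; other independent generating sets are equally valid.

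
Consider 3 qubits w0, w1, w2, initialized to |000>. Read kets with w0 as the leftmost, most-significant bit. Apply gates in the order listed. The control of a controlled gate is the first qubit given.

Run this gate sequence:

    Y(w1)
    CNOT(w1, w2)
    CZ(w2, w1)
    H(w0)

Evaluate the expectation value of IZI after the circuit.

The expectation value of IZI is -1.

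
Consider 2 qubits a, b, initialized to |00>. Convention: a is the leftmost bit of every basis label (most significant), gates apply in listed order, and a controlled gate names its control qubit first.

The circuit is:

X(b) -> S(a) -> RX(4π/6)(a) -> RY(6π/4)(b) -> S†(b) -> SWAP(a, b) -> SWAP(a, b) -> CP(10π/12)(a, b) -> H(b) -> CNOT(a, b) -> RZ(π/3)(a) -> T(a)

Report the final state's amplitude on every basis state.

The final amplitudes are (1 - I)*exp(5*I*pi/6)/4 on |00>, (1 + I)*exp(5*I*pi/6)/4 on |01>, sqrt(3)*(1 + exp(2*I*pi/3))*exp(I*pi/4)/4 on |10>, sqrt(3)*(-exp(I*pi/4) + exp(11*I*pi/12))/4 on |11>.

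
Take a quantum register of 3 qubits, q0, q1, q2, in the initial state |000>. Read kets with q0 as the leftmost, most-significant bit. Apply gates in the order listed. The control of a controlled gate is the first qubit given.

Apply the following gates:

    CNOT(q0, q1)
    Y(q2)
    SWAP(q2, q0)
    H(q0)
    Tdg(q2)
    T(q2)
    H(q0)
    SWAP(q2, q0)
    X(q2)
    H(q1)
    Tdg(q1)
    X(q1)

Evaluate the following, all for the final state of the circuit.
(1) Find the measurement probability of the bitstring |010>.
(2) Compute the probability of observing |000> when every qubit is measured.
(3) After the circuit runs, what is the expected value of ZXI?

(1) A full measurement returns |010> with probability 1/2. Key observation: steps 3-8 multiply out to the identity, so the circuit reduces to the remaining gates.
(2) Outcome |000> occurs with probability 1/2.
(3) In the final state, ZXI has expectation sqrt(2)/2.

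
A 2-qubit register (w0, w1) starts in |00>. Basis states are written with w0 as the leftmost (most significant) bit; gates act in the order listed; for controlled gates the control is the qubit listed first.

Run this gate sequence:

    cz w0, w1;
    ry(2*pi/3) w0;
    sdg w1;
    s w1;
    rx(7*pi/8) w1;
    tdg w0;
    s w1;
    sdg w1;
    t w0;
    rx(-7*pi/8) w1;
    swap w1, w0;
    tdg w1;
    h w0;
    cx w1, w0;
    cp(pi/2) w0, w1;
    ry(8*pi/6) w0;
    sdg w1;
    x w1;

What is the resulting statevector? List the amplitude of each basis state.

After the circuit, the state carries amplitude sqrt(6)*I*exp(-I*pi/4)*cos(7*pi/16)**2/8 - 3*sqrt(2)*exp(-I*pi/4)*cos(7*pi/16)**2/8 + sqrt(6)*I*exp(-I*pi/4)*sin(7*pi/16)**2/8 - 3*sqrt(2)*exp(-I*pi/4)*sin(7*pi/16)**2/8 on |00>, -sqrt(6)/8 - sqrt(2)/8 on |01>, -3*sqrt(2)*I*exp(-I*pi/4)*sin(7*pi/16)**2/8 - 3*sqrt(2)*I*exp(-I*pi/4)*cos(7*pi/16)**2/8 - sqrt(6)*exp(-I*pi/4)*cos(7*pi/16)**2/8 - sqrt(6)*exp(-I*pi/4)*sin(7*pi/16)**2/8 on |10>, -sqrt(2)/8 + sqrt(6)/8 on |11>. Key observation: the block from step 5 through step 10 cancels to the identity and can be dropped.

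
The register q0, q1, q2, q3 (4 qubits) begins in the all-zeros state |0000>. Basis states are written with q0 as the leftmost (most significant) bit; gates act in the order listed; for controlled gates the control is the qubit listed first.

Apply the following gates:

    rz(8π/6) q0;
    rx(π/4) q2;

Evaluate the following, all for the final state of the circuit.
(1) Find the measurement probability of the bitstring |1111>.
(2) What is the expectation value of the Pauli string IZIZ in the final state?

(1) A full measurement returns |1111> with probability 0.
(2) The observable IZIZ averages to 1.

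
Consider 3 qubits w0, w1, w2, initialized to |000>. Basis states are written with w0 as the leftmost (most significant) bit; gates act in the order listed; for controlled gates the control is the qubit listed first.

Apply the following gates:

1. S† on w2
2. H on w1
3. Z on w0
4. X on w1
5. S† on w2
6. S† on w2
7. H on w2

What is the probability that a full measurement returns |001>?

The probability of measuring |001> is 1/4.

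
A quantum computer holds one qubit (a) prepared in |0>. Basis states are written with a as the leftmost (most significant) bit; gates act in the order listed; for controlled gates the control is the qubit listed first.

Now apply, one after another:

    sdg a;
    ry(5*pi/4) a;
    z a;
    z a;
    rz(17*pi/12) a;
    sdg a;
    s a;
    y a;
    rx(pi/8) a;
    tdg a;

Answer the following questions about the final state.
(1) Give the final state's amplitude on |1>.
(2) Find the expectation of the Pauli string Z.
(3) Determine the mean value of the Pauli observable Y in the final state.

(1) |1> carries amplitude -sqrt(sqrt(2)/4 + 1/2)*exp(11*I*pi/24)*sin(pi/16) - I*sqrt(1/2 - sqrt(2)/4)*exp(-23*I*pi/24)*cos(pi/16) in the final state.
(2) The observable Z averages to -sqrt(2)*sin(pi/16)**2/2 + sqrt(2)*cos(pi/16)**2/2 + 2*I*sqrt(1/2 - sqrt(2)/4)*sqrt(sqrt(2)/4 + 1/2)*exp(-7*I*pi/12)*sin(pi/16)*cos(pi/16) - 2*I*sqrt(1/2 - sqrt(2)/4)*sqrt(sqrt(2)/4 + 1/2)*exp(7*I*pi/12)*sin(pi/16)*cos(pi/16).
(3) In the final state, Y has expectation -I*sqrt(1/2 - sqrt(2)/4)*sqrt(sqrt(2)/4 + 1/2)*exp(I*pi/3)*cos(pi/16)**2 - sqrt(2)*exp(I*pi/4)*sin(pi/16)*cos(pi/16)/2 + I*sqrt(1/2 - sqrt(2)/4)*sqrt(sqrt(2)/4 + 1/2)*exp(5*I*pi/6)*sin(pi/16)**2 - I*sqrt(1/2 - sqrt(2)/4)*sqrt(sqrt(2)/4 + 1/2)*exp(-5*I*pi/6)*sin(pi/16)**2 - sqrt(2)*exp(-I*pi/4)*sin(pi/16)*cos(pi/16)/2 + I*sqrt(1/2 - sqrt(2)/4)*sqrt(sqrt(2)/4 + 1/2)*exp(-I*pi/3)*cos(pi/16)**2.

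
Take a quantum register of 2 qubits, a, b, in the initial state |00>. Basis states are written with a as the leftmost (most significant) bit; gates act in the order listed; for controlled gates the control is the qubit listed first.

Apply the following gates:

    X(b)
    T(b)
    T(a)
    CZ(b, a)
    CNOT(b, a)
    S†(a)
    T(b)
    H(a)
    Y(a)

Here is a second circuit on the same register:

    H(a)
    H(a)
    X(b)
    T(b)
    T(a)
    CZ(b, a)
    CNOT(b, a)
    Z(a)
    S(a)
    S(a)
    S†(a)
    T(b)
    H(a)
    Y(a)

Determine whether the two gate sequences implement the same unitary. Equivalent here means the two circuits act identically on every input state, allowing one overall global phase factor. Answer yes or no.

Yes: on every input state the two circuits agree up to one overall phase factor.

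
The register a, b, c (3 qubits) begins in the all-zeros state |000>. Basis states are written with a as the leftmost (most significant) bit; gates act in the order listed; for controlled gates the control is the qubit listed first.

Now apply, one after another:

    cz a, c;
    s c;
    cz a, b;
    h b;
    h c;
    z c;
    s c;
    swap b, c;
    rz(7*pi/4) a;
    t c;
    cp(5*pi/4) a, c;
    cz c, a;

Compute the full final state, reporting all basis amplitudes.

The resulting statevector has amplitude -exp(I*pi/8)/2 on |000>, -exp(3*I*pi/8)/2 on |001>, exp(5*I*pi/8)/2 on |010>, exp(7*I*pi/8)/2 on |011>, 0 on |100>, 0 on |101>, 0 on |110>, 0 on |111>.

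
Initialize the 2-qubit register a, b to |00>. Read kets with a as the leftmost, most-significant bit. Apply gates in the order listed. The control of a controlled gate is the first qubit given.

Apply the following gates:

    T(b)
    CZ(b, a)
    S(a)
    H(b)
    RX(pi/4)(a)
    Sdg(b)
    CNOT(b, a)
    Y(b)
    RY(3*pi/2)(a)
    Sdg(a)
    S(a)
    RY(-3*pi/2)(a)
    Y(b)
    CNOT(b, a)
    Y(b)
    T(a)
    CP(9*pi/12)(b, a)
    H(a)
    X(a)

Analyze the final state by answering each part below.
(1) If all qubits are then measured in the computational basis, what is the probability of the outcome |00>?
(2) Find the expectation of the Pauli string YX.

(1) Outcome |00> occurs with probability 1/8.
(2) The observable YX averages to 1/4.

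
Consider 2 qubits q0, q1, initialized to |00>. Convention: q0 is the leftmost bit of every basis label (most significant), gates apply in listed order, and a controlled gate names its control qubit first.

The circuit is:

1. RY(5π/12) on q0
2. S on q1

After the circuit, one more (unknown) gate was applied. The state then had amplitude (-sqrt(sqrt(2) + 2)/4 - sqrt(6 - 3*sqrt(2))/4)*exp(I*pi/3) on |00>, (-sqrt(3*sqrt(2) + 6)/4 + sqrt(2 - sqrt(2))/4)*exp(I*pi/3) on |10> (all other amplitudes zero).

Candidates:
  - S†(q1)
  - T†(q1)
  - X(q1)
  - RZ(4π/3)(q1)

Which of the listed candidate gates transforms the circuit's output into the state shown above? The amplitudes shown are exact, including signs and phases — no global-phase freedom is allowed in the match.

The applied gate was RZ(4π/3)(q1).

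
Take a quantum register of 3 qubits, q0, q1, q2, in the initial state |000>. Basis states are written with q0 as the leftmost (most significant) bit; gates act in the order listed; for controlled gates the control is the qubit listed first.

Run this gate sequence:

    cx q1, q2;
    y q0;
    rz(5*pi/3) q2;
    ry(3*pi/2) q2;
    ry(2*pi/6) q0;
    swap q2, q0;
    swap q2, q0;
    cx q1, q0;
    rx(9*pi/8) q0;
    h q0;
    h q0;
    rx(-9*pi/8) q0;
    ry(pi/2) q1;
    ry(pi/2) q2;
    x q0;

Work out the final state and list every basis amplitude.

The resulting statevector has amplitude sqrt(6)*exp(2*I*pi/3)/4 on |000>, 0 on |001>, sqrt(6)*exp(2*I*pi/3)/4 on |010>, 0 on |011>, -sqrt(2)*exp(2*I*pi/3)/4 on |100>, 0 on |101>, -sqrt(2)*exp(2*I*pi/3)/4 on |110>, 0 on |111>.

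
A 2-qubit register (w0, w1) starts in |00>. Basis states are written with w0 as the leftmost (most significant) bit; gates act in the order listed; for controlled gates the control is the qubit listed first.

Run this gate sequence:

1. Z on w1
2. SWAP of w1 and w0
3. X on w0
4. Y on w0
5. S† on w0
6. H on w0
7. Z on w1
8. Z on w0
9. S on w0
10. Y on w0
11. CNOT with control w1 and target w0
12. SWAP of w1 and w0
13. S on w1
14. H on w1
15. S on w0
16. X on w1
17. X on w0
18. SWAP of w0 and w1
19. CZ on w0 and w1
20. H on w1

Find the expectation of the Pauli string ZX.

The expectation value of ZX is 1.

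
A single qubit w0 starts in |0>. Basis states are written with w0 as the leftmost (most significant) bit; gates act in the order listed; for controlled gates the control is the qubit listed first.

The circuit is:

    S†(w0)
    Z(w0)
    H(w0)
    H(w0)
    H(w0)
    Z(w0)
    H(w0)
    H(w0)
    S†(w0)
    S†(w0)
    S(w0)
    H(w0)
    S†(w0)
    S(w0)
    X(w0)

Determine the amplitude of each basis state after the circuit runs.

After the circuit, the state carries amplitude 1/2 - I/2 on |0>, 1/2 + I/2 on |1>. Key observation: steps 3-4 multiply out to the identity, so the circuit reduces to the remaining gates.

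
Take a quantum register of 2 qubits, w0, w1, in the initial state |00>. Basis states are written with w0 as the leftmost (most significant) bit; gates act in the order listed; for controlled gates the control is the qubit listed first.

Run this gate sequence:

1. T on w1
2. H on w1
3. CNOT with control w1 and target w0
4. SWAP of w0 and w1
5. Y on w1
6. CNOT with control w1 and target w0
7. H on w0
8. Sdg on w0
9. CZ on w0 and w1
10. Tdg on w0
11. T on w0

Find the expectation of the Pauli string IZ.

The expectation value of IZ is 0.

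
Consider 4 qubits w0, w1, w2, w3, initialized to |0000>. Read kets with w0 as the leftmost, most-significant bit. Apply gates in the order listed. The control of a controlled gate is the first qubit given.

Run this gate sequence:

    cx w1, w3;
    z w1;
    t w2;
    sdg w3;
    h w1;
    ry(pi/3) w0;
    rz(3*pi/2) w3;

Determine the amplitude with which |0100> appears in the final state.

|0100> carries amplitude -sqrt(6)*exp(I*pi/4)/4 in the final state.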